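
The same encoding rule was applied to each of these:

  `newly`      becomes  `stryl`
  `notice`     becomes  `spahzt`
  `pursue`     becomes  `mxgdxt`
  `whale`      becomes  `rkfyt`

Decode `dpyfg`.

n(13)→s(18) and e(4)→t(19) fit y≡23x+5 (mod 26); the inverse of 23 mod 26 is 17. Treating letters as 0–25, the rule is x ↦ 23x + 5 (mod 26).
Reversing it on dpyfg: d(3)→17·(3−5)≡18=s; p(15)→17·(15−5)≡14=o; y(24)→17·(24−5)≡11=l; f(5)→17·(5−5)≡0=a; g(6)→17·(6−5)≡17=r (all mod 26).

solar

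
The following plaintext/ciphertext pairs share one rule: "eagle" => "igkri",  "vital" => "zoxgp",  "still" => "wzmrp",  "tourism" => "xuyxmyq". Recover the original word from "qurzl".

It's a Vigenère-style cipher with numeric key [4,6]: position i shifts by key[i mod 2].
Decoding qurzl: q−4=m, u−6=o, r−4=n, z−6=t, l−4=h.

month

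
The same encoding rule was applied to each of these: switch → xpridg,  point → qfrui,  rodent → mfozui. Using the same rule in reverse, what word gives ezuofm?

vendor

s(18)→x(23) and w(22)→p(15) fit y≡11x+7 (mod 26); the inverse of 11 mod 26 is 19. Treating letters as 0–25, the rule is x ↦ 11x + 7 (mod 26).
Decoding ezuofm: e(4)→19·(4−7)≡21=v; z(25)→19·(25−7)≡4=e; u(20)→19·(20−7)≡13=n; o(14)→19·(14−7)≡3=d; f(5)→19·(5−7)≡14=o; m(12)→19·(12−7)≡17=r (all mod 26).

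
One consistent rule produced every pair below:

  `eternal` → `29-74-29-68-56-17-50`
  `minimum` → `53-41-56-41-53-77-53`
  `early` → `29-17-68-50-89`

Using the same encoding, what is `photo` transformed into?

Each letter becomes 3×(its alphabet position, a=1..z=26) + 14.
For photo: p=16→62, h=8→38, o=15→59, t=20→74, o=15→59.

62-38-59-74-59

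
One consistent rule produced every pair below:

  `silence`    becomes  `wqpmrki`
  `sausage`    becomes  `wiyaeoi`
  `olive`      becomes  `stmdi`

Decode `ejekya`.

abacus

It's a Vigenère-style cipher with numeric key [4,8]: position i shifts by key[i mod 2].
Decoding ejekya: e−4=a, j−8=b, e−4=a, k−8=c, y−4=u, a−8=s.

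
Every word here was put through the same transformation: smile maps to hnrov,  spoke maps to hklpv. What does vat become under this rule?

ezg

Each pair mirrors across the alphabet (s↔h, m↔n, i↔r): positions sum to 25. Each letter is replaced by its mirror in the alphabet: a↔z, b↔y, c↔x, and so on (the Atbash cipher).
Applying it to vat: v↔e, a↔z, t↔g.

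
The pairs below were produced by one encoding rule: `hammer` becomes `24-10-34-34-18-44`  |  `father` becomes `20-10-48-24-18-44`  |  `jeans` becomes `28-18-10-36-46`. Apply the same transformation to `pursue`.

40-50-44-46-50-18

Each letter becomes 2×(its alphabet position, a=1..z=26) + 8.
For pursue: p=16→40, u=21→50, r=18→44, s=19→46, u=21→50, e=5→18.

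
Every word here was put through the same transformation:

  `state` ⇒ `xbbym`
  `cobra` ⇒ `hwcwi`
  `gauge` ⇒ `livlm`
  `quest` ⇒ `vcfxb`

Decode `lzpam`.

grove

The shifts repeat in a cycle of length 3: positions 0,1,… shift by +5, +8, +1, then the pattern repeats.
Undoing it on lzpam: l−5=g, z−8=r, p−1=o, a−5=v, m−8=e.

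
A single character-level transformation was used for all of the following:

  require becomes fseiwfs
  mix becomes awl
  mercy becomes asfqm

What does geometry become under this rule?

Each letter is shifted forward by 14 in the alphabet (a Caesar shift of +14).
On geometry: g+14=u, e+14=s, o+14=c, m+14=a, e+14=s, t+14=h, r+14=f, y+14=m.

uscashfm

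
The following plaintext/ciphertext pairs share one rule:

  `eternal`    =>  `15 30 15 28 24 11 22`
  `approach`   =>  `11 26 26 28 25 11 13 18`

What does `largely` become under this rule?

22 11 28 17 15 22 35

The number is (letter's place in the alphabet, a=1) + 10.
Applying it to largely: l=12→22, a=1→11, r=18→28, g=7→17, e=5→15, l=12→22, y=25→35.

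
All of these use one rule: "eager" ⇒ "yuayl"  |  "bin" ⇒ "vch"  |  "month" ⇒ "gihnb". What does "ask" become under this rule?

ume

Compare letters: e→y is +20, a→u is +20, g→a is +20 — a constant shift. This is a Caesar cipher with shift 20.
For ask: a+20=u, s+20=m, k+20=e.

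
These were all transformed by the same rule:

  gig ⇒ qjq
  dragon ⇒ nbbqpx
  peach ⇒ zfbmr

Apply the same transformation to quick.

The shift depends on letter class: consonant g→q is +10, but vowel i→j is +1. The rule splits by letter class: vowels +1, consonants +10.
For quick: q(cons)+10=a, u(vowel)+1=v, i(vowel)+1=j, c(cons)+10=m, k(cons)+10=u.

avjmu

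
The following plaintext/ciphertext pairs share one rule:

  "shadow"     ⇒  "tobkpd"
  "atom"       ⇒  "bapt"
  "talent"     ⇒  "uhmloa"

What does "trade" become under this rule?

uybkf

Shifts by position in shadow: pos 0: s→t (+1), pos 1: h→o (+7), pos 2: a→b (+1), pos 3: d→k (+7) — repeating every 2. A repeating key of period 2 is used — shifts +1, +7 over and over.
For trade: t+1=u, r+7=y, a+1=b, d+7=k, e+1=f.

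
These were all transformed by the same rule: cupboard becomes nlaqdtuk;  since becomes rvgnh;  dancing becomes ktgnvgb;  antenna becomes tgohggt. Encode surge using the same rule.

c(2)→n(13) and u(20)→l(11) fit y≡23x+19 (mod 26); the inverse of 23 mod 26 is 17. Treating letters as 0–25, the rule is x ↦ 23x + 19 (mod 26).
Applying it to surge: s(18)→23·18+19≡17=r; u(20)→23·20+19≡11=l; r(17)→23·17+19≡20=u; g(6)→23·6+19≡1=b; e(4)→23·4+19≡7=h (all mod 26).

rlubh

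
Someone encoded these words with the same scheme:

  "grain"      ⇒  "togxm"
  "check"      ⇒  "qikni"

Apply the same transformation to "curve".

The output letters match the input read backwards, each shifted +6: grain reversed is niarg. Two steps: reverse the string, then apply a Caesar shift of +6.
On curve: reverse → evruc; then shift: e+6=k, v+6=b, r+6=x, u+6=a, c+6=i.

kbxai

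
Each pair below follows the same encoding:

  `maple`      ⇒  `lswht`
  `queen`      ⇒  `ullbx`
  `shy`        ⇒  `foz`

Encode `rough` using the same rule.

onbvy

The output letters match the input read backwards, each shifted +7: maple reversed is elpam. Two steps: reverse the string, then apply a Caesar shift of +7.
For rough: reverse → hguor; then shift: h+7=o, g+7=n, u+7=b, o+7=v, r+7=y.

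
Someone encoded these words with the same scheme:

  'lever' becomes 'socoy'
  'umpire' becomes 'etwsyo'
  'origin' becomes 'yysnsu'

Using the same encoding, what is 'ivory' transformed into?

The shift depends on letter class: consonant l→s is +7, but vowel e→o is +10. Two shifts are in play — +10 for a/e/i/o/u, +7 for every other letter.
Applying it to ivory: i(vowel)+10=s, v(cons)+7=c, o(vowel)+10=y, r(cons)+7=y, y(cons)+7=f.

scyyf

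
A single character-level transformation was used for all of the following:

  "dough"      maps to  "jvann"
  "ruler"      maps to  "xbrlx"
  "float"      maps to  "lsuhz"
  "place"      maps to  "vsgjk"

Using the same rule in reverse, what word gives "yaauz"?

stunt

Shifts by position in dough: pos 0: d→j (+6), pos 1: o→v (+7), pos 2: u→a (+6), pos 3: g→n (+7) — repeating every 2. A repeating key of period 2 is used — shifts +6, +7 over and over.
Reversing it on yaauz: y−6=s, a−7=t, a−6=u, u−7=n, z−6=t.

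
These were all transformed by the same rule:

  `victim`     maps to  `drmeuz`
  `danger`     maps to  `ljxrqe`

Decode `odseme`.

guitar

In victim: v→d is +8, i→r is +9, c→m is +10, t→e is +11 — the shift increases by 1 each position. Letter i (0-indexed) is shifted by i+8, so successive shifts are 8, 9, 10, ….
Decoding odseme: o−8=g, d−9=u, s−10=i, e−11=t, m−12=a, e−13=r.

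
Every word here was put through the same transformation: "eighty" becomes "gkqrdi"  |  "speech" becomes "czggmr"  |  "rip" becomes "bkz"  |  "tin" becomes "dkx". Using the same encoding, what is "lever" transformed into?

The shift depends on letter class: consonant g→q is +10, but vowel e→g is +2. Two shifts are in play — +2 for a/e/i/o/u, +10 for every other letter.
For lever: l(cons)+10=v, e(vowel)+2=g, v(cons)+10=f, e(vowel)+2=g, r(cons)+10=b.

vgfgb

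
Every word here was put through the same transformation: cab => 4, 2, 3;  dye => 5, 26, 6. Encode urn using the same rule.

22, 19, 15

c is letter #3 and maps to 4: an offset of 1. The number is (letter's place in the alphabet, a=1) + 1.
Applying it to urn: u=21→22, r=18→19, n=14→15.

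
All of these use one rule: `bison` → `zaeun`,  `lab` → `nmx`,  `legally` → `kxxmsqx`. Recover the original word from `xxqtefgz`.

The output letters match the input read backwards, each shifted +12: bison reversed is nosib. Read the word backwards and shift each letter +12.
Reversing it on xxqtefgz: shift back: x−12=l, x−12=l, q−12=e, t−12=h, e−12=s, f−12=t, g−12=u, z−12=n → llehstun; then reverse → nutshell.

nutshell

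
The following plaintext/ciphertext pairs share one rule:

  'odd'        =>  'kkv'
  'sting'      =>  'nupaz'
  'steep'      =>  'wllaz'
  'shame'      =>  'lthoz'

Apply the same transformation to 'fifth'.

oampm

The output letters match the input read backwards, each shifted +7: odd reversed is ddo. The word is reversed, then every letter is shifted forward by 7.
For fifth: reverse → htfif; then shift: h+7=o, t+7=a, f+7=m, i+7=p, f+7=m.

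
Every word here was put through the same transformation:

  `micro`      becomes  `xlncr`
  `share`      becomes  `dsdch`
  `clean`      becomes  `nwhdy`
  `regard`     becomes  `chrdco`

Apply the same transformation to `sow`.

Two shifts are in play — +3 for a/e/i/o/u, +11 for every other letter.
On sow: s(cons)+11=d, o(vowel)+3=r, w(cons)+11=h.

drh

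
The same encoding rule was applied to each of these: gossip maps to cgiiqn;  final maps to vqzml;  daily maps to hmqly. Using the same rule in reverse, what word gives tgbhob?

g(6)→c(2) and o(14)→g(6) fit y≡7x+12 (mod 26); the inverse of 7 mod 26 is 15. This is an affine cipher: with a=0,…,z=25, each position x becomes (7x+12) mod 26.
Reversing it on tgbhob: t(19)→15·(19−12)≡1=b; g(6)→15·(6−12)≡14=o; b(1)→15·(1−12)≡17=r; h(7)→15·(7−12)≡3=d; o(14)→15·(14−12)≡4=e; b(1)→15·(1−12)≡17=r (all mod 26).

border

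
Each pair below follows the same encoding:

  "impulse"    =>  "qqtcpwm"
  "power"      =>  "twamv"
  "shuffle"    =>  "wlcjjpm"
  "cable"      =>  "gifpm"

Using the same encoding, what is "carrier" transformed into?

givvqmv

The rule splits by letter class: vowels +8, consonants +4.
Applying it to carrier: c(cons)+4=g, a(vowel)+8=i, r(cons)+4=v, r(cons)+4=v, i(vowel)+8=q, e(vowel)+8=m, r(cons)+4=v.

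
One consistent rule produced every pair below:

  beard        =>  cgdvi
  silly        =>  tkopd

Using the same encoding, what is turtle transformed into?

uwuxqk

In beard: b→c is +1, e→g is +2, a→d is +3, r→v is +4 — the shift increases by 1 each position. The shift increases by 1 at each position, starting from +1: 1, 2, 3, ….
On turtle: t+1=u, u+2=w, r+3=u, t+4=x, l+5=q, e+6=k.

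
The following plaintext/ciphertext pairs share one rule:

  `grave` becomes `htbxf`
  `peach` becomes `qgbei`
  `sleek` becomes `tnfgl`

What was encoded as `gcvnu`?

The shifts repeat in a cycle of length 2: positions 0,1,… shift by +1, +2, then the pattern repeats.
Reversing it on gcvnu: g−1=f, c−2=a, v−1=u, n−2=l, u−1=t.

fault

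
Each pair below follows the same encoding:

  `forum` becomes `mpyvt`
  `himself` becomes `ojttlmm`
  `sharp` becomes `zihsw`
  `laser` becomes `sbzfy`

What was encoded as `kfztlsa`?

Shifts by position in forum: pos 0: f→m (+7), pos 1: o→p (+1), pos 2: r→y (+7), pos 3: u→v (+1) — repeating every 2. The shifts repeat in a cycle of length 2: positions 0,1,… shift by +7, +1, then the pattern repeats.
Reversing it on kfztlsa: k−7=d, f−1=e, z−7=s, t−1=s, l−7=e, s−1=r, a−7=t.

dessert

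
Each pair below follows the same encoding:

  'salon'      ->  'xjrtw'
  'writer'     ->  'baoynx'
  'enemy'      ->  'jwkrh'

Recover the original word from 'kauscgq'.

frontal

The shifts repeat in a cycle of length 3: positions 0,1,… shift by +5, +9, +6, then the pattern repeats.
Reversing it on kauscgq: k−5=f, a−9=r, u−6=o, s−5=n, c−9=t, g−6=a, q−5=l.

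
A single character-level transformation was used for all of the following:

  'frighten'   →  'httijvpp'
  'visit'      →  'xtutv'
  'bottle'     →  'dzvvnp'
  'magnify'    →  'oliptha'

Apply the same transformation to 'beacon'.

The shift depends on letter class: consonant f→h is +2, but vowel i→t is +11. Two shifts are in play — +11 for a/e/i/o/u, +2 for every other letter.
For beacon: b(cons)+2=d, e(vowel)+11=p, a(vowel)+11=l, c(cons)+2=e, o(vowel)+11=z, n(cons)+2=p.

dplezp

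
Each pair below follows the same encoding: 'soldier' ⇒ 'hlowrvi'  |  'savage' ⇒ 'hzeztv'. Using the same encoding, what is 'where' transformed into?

dsviv

Letters are reflected about the middle of the alphabet (position → 25−position): Atbash.
Applying it to where: w↔d, h↔s, e↔v, r↔i, e↔v.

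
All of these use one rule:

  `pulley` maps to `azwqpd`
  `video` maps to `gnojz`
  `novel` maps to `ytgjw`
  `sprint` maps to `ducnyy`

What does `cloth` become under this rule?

It's a Vigenère-style cipher with numeric key [11,5]: position i shifts by key[i mod 2].
On cloth: c+11=n, l+5=q, o+11=z, t+5=y, h+11=s.

nqzys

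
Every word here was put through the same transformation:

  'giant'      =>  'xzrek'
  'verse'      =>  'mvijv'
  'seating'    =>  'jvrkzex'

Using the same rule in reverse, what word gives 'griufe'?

pardon

It's a constant shift of +17 (ROT17).
Reversing it on griufe: g−17=p, r−17=a, i−17=r, u−17=d, f−17=o, e−17=n.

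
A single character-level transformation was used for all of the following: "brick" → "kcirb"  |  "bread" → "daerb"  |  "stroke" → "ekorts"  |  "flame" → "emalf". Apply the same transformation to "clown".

The output letters match the input read backwards: brick reversed is kcirb. It's just the letters in reverse order.
For clown: reverse → nwolc.

nwolc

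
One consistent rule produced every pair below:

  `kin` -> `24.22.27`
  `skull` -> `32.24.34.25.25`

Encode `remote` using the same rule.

k is letter #11 and maps to 24: an offset of 13. Each letter is replaced by its alphabet position (a=1..z=26) + 13.
For remote: r=18→31, e=5→18, m=13→26, o=15→28, t=20→33, e=5→18.

31.18.26.28.33.18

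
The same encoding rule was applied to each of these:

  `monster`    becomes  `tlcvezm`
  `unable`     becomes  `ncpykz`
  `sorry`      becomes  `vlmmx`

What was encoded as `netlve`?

utmost

Each letter's alphabet position (a=0..z=25) is mapped through 9·x+15 mod 26 — an affine cipher.
Undoing it on netlve: n(13)→3·(13−15)≡20=u; e(4)→3·(4−15)≡19=t; t(19)→3·(19−15)≡12=m; l(11)→3·(11−15)≡14=o; v(21)→3·(21−15)≡18=s; e(4)→3·(4−15)≡19=t (all mod 26).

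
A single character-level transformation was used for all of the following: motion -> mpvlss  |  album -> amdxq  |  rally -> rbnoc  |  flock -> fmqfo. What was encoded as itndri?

island

In motion: m→m is +0, o→p is +1, t→v is +2, i→l is +3 — the shift increases by 1 each position. The shift increases by 1 at each position, starting from +0: 0, 1, 2, ….
Undoing it on itndri: i−0=i, t−1=s, n−2=l, d−3=a, r−4=n, i−5=d.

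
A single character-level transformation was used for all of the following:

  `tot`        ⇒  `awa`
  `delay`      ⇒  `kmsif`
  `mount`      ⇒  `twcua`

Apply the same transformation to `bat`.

iia

The shift depends on letter class: consonant t→a is +7, but vowel o→w is +8. Vowels shift forward by 8 and consonants shift forward by 7.
For bat: b(cons)+7=i, a(vowel)+8=i, t(cons)+7=a.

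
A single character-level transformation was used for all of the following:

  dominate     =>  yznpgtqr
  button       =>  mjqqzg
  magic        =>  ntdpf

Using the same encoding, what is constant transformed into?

d(3)→y(24) and o(14)→z(25) fit y≡19x+19 (mod 26); the inverse of 19 mod 26 is 11. Each letter's alphabet position (a=0..z=25) is mapped through 19·x+19 mod 26 — an affine cipher.
On constant: c(2)→19·2+19≡5=f; o(14)→19·14+19≡25=z; n(13)→19·13+19≡6=g; s(18)→19·18+19≡23=x; t(19)→19·19+19≡16=q; a(0)→19·0+19≡19=t; n(13)→19·13+19≡6=g; t(19)→19·19+19≡16=q (all mod 26).

fzgxqtgq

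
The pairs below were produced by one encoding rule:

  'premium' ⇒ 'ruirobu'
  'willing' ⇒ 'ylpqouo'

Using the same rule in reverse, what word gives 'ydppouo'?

walking

In premium: p→r is +2, r→u is +3, e→i is +4, m→r is +5 — the shift increases by 1 each position. Letter i (0-indexed) is shifted by i+2, so successive shifts are 2, 3, 4, ….
Undoing it on ydppouo: y−2=w, d−3=a, p−4=l, p−5=k, o−6=i, u−7=n, o−8=g.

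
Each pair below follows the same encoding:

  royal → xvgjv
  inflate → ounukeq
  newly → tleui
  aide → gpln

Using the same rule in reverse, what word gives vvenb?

In royal: r→x is +6, o→v is +7, y→g is +8, a→j is +9 — the shift increases by 1 each position. Letter i (0-indexed) is shifted by i+6, so successive shifts are 6, 7, 8, ….
Undoing it on vvenb: v−6=p, v−7=o, e−8=w, n−9=e, b−10=r.

power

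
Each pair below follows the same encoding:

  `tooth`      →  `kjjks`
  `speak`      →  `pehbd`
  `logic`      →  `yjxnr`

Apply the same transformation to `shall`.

psbyy

This is an affine cipher: with a=0,…,z=25, each position x becomes (21x+1) mod 26.
Applying it to shall: s(18)→21·18+1≡15=p; h(7)→21·7+1≡18=s; a(0)→21·0+1≡1=b; l(11)→21·11+1≡24=y; l(11)→21·11+1≡24=y (all mod 26).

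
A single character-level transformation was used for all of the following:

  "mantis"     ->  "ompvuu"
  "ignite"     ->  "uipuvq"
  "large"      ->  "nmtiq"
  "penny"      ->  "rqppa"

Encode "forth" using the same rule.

hatvj

The rule splits by letter class: vowels +12, consonants +2.
For forth: f(cons)+2=h, o(vowel)+12=a, r(cons)+2=t, t(cons)+2=v, h(cons)+2=j.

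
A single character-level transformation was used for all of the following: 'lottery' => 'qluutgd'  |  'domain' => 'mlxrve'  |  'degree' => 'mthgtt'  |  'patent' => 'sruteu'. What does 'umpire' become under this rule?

bxsvgt

l(11)→q(16) and o(14)→l(11) fit y≡7x+17 (mod 26); the inverse of 7 mod 26 is 15. This is an affine cipher: with a=0,…,z=25, each position x becomes (7x+17) mod 26.
Applying it to umpire: u(20)→7·20+17≡1=b; m(12)→7·12+17≡23=x; p(15)→7·15+17≡18=s; i(8)→7·8+17≡21=v; r(17)→7·17+17≡6=g; e(4)→7·4+17≡19=t (all mod 26).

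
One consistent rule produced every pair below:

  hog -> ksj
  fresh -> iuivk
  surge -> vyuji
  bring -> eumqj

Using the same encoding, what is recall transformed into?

uifeoo

The shift depends on letter class: consonant h→k is +3, but vowel o→s is +4. Vowels shift forward by 4 and consonants shift forward by 3.
Applying it to recall: r(cons)+3=u, e(vowel)+4=i, c(cons)+3=f, a(vowel)+4=e, l(cons)+3=o, l(cons)+3=o.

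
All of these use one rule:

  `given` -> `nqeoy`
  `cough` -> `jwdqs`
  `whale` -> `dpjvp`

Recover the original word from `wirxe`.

paint

In given: g→n is +7, i→q is +8, v→e is +9, e→o is +10 — the shift increases by 1 each position. Letter i (0-indexed) is shifted by i+7, so successive shifts are 7, 8, 9, ….
Decoding wirxe: w−7=p, i−8=a, r−9=i, x−10=n, e−11=t.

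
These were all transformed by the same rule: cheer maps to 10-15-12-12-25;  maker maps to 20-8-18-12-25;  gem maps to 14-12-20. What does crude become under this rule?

c is letter #3 and maps to 10: an offset of 7. Each letter is replaced by its alphabet position (a=1..z=26) + 7.
Applying it to crude: c=3→10, r=18→25, u=21→28, d=4→11, e=5→12.

10-25-28-11-12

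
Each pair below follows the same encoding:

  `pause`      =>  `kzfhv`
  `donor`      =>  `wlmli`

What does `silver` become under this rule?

Each pair mirrors across the alphabet (p↔k, a↔z, u↔f): positions sum to 25. Letters are reflected about the middle of the alphabet (position → 25−position): Atbash.
On silver: s↔h, i↔r, l↔o, v↔e, e↔v, r↔i.

hroevi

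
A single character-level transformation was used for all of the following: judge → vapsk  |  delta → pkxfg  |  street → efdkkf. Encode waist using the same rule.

igoef

The shift depends on letter class: consonant j→v is +12, but vowel u→a is +6. Vowels shift forward by 6 and consonants shift forward by 12.
On waist: w(cons)+12=i, a(vowel)+6=g, i(vowel)+6=o, s(cons)+12=e, t(cons)+12=f.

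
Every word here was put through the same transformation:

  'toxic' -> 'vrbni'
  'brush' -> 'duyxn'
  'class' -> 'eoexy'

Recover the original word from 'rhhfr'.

pedal

In toxic: t→v is +2, o→r is +3, x→b is +4, i→n is +5 — the shift increases by 1 each position. Each letter shifts forward by (position + 2), i.e. 2, 3, 4, … — the shift grows by one for each successive letter.
Undoing it on rhhfr: r−2=p, h−3=e, h−4=d, f−5=a, r−6=l.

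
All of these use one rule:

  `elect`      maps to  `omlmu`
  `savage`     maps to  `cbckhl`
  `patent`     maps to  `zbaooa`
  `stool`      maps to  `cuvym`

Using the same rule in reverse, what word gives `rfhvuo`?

health

Shifts by position in elect: pos 0: e→o (+10), pos 1: l→m (+1), pos 2: e→l (+7), pos 3: c→m (+10), pos 4: t→u (+1) — repeating every 3. A repeating key of period 3 is used — shifts +10, +1, +7 over and over.
Decoding rfhvuo: r−10=h, f−1=e, h−7=a, v−10=l, u−1=t, o−7=h.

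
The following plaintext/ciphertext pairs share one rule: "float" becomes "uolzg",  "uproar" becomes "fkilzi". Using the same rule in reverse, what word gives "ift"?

rug

Each pair mirrors across the alphabet (f↔u, l↔o, o↔l): positions sum to 25. This is the alphabet-reversal cipher (Atbash): a becomes z, b becomes y, etc.
Decoding ift: i↔r, f↔u, t↔g.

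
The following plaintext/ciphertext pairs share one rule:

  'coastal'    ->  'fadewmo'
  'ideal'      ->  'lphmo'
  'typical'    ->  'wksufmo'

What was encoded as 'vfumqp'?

Shifts by position in coastal: pos 0: c→f (+3), pos 1: o→a (+12), pos 2: a→d (+3), pos 3: s→e (+12) — repeating every 2. The shifts repeat in a cycle of length 2: positions 0,1,… shift by +3, +12, then the pattern repeats.
Reversing it on vfumqp: v−3=s, f−12=t, u−3=r, m−12=a, q−3=n, p−12=d.

strand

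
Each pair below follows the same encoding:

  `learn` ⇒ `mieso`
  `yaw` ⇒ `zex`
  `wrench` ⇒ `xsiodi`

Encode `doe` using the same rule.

The shift depends on letter class: consonant l→m is +1, but vowel e→i is +4. Two shifts are in play — +4 for a/e/i/o/u, +1 for every other letter.
For doe: d(cons)+1=e, o(vowel)+4=s, e(vowel)+4=i.

esi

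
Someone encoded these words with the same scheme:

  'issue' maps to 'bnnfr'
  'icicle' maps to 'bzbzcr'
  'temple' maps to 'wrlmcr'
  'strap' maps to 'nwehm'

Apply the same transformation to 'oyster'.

dpnwre

i(8)→b(1) and s(18)→n(13) fit y≡9x+7 (mod 26); the inverse of 9 mod 26 is 3. Each letter's alphabet position (a=0..z=25) is mapped through 9·x+7 mod 26 — an affine cipher.
For oyster: o(14)→9·14+7≡3=d; y(24)→9·24+7≡15=p; s(18)→9·18+7≡13=n; t(19)→9·19+7≡22=w; e(4)→9·4+7≡17=r; r(17)→9·17+7≡4=e (all mod 26).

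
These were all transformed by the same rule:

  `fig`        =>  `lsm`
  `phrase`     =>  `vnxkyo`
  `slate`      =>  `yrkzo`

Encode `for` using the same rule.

The shift depends on letter class: consonant f→l is +6, but vowel i→s is +10. The rule splits by letter class: vowels +10, consonants +6.
Applying it to for: f(cons)+6=l, o(vowel)+10=y, r(cons)+6=x.

lyx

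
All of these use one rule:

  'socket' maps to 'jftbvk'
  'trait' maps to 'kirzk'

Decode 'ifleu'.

round

This is a Caesar cipher with shift 17.
Decoding ifleu: i−17=r, f−17=o, l−17=u, e−17=n, u−17=d.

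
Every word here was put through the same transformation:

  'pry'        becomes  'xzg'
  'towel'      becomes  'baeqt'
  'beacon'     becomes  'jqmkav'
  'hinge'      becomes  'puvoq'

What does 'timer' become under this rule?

The rule splits by letter class: vowels +12, consonants +8.
For timer: t(cons)+8=b, i(vowel)+12=u, m(cons)+8=u, e(vowel)+12=q, r(cons)+8=z.

buuqz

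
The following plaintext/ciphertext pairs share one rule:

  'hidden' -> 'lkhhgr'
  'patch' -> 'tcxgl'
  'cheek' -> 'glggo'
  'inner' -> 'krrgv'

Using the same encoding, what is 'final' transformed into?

The rule splits by letter class: vowels +2, consonants +4.
On final: f(cons)+4=j, i(vowel)+2=k, n(cons)+4=r, a(vowel)+2=c, l(cons)+4=p.

jkrcp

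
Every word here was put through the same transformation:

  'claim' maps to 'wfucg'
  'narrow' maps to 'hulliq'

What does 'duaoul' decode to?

Compare letters: c→w is +20, l→f is +20, a→u is +20 — a constant shift. This is a Caesar cipher with shift 20.
Decoding duaoul: d−20=j, u−20=a, a−20=g, o−20=u, u−20=a, l−20=r.

jaguar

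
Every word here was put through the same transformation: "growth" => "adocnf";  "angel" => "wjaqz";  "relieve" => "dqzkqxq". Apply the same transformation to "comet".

g(6)→a(0) and r(17)→d(3) fit y≡5x+22 (mod 26); the inverse of 5 mod 26 is 21. Each letter's alphabet position (a=0..z=25) is mapped through 5·x+22 mod 26 — an affine cipher.
Applying it to comet: c(2)→5·2+22≡6=g; o(14)→5·14+22≡14=o; m(12)→5·12+22≡4=e; e(4)→5·4+22≡16=q; t(19)→5·19+22≡13=n (all mod 26).

goeqn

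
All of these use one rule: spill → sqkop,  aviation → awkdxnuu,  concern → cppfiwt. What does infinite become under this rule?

The shift increases by 1 at each position, starting from +0: 0, 1, 2, ….
Applying it to infinite: i+0=i, n+1=o, f+2=h, i+3=l, n+4=r, i+5=n, t+6=z, e+7=l.

iohlrnzl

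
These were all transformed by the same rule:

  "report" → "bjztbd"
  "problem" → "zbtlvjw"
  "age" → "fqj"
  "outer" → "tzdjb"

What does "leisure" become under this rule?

The shift depends on letter class: consonant r→b is +10, but vowel e→j is +5. Two shifts are in play — +5 for a/e/i/o/u, +10 for every other letter.
Applying it to leisure: l(cons)+10=v, e(vowel)+5=j, i(vowel)+5=n, s(cons)+10=c, u(vowel)+5=z, r(cons)+10=b, e(vowel)+5=j.

vjnczbj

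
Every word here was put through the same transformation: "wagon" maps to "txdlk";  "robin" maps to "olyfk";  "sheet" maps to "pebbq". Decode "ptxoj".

Every letter moves 23 places later in the alphabet, wrapping around z→a.
Decoding ptxoj: p−23=s, t−23=w, x−23=a, o−23=r, j−23=m.

swarm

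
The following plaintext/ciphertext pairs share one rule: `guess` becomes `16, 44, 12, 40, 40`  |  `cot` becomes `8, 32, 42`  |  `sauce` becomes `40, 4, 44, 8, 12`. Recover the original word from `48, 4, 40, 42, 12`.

waste

Each letter becomes 2×(its alphabet position, a=1..z=26) + 2.
Reversing it on 48, 4, 40, 42, 12: 48→(48−2)÷2=23=w, 4→(4−2)÷2=1=a, 40→(40−2)÷2=19=s, 42→(42−2)÷2=20=t, 12→(12−2)÷2=5=e.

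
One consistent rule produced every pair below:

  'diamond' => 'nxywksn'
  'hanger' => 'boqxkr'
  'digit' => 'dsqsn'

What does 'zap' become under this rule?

zkj

The word is reversed, then every letter is shifted forward by 10.
On zap: reverse → paz; then shift: p+10=z, a+10=k, z+10=j.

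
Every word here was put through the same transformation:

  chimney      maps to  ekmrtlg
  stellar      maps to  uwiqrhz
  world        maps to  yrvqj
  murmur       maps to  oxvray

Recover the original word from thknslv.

regimen

In chimney: c→e is +2, h→k is +3, i→m is +4, m→r is +5 — the shift increases by 1 each position. Letter i (0-indexed) is shifted by i+2, so successive shifts are 2, 3, 4, ….
Decoding thknslv: t−2=r, h−3=e, k−4=g, n−5=i, s−6=m, l−7=e, v−8=n.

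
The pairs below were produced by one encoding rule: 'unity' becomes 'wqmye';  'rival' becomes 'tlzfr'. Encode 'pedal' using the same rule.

The shift increases by 1 at each position, starting from +2: 2, 3, 4, ….
Applying it to pedal: p+2=r, e+3=h, d+4=h, a+5=f, l+6=r.

rhhfr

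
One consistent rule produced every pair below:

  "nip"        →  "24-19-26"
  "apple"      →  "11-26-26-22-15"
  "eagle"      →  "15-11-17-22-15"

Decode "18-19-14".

n is letter #14 and maps to 24: an offset of 10. The number is (letter's place in the alphabet, a=1) + 10.
Undoing it on 18-19-14: 18→(18−10)÷1=8=h, 19→(19−10)÷1=9=i, 14→(14−10)÷1=4=d.

hid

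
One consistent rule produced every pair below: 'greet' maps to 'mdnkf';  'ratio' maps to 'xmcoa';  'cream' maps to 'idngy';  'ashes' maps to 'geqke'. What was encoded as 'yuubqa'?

silver

Shifts by position in greet: pos 0: g→m (+6), pos 1: r→d (+12), pos 2: e→n (+9), pos 3: e→k (+6), pos 4: t→f (+12) — repeating every 3. It's a Vigenère-style cipher with numeric key [6,12,9]: position i shifts by key[i mod 3].
Undoing it on yuubqa: y−6=s, u−12=i, u−9=l, b−6=v, q−12=e, a−9=r.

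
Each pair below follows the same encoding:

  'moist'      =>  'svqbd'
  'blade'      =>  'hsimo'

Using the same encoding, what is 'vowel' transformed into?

bvenv

In moist: m→s is +6, o→v is +7, i→q is +8, s→b is +9 — the shift increases by 1 each position. Letter i (0-indexed) is shifted by i+6, so successive shifts are 6, 7, 8, ….
Applying it to vowel: v+6=b, o+7=v, w+8=e, e+9=n, l+10=v.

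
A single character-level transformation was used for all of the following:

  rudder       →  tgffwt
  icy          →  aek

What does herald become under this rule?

The output letters match the input read backwards, each shifted +2: rudder reversed is reddur. Two steps: reverse the string, then apply a Caesar shift of +2.
For herald: reverse → dlareh; then shift: d+2=f, l+2=n, a+2=c, r+2=t, e+2=g, h+2=j.

fnctgj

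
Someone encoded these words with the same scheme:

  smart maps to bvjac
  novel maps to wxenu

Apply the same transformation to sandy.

Compare letters: s→b is +9, m→v is +9, a→j is +9 — a constant shift. Every letter moves 9 places later in the alphabet, wrapping around z→a.
For sandy: s+9=b, a+9=j, n+9=w, d+9=m, y+9=h.

bjwmh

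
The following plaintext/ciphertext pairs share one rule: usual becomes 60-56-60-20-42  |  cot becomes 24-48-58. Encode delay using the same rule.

u(#21)→60 and s(#19)→56: differences scale by 2, so n = 2·pos + 18. The formula is n = 2×(alphabet index, a=1) + 18.
Applying it to delay: d=4→26, e=5→28, l=12→42, a=1→20, y=25→68.

26-28-42-20-68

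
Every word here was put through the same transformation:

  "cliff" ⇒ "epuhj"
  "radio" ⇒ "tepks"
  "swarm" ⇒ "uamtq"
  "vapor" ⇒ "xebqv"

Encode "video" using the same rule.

Shifts by position in cliff: pos 0: c→e (+2), pos 1: l→p (+4), pos 2: i→u (+12), pos 3: f→h (+2), pos 4: f→j (+4) — repeating every 3. It's a Vigenère-style cipher with numeric key [2,4,12]: position i shifts by key[i mod 3].
Applying it to video: v+2=x, i+4=m, d+12=p, e+2=g, o+4=s.

xmpgs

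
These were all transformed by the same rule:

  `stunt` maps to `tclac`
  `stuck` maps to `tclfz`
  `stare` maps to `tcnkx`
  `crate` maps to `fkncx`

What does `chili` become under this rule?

Treating letters as 0–25, the rule is x ↦ 9x + 13 (mod 26).
For chili: c(2)→9·2+13≡5=f; h(7)→9·7+13≡24=y; i(8)→9·8+13≡7=h; l(11)→9·11+13≡8=i; i(8)→9·8+13≡7=h (all mod 26).

fyhih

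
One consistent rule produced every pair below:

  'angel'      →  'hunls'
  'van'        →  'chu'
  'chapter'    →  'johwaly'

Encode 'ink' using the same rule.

pur

Compare letters: a→h is +7, n→u is +7, g→n is +7 — a constant shift. Every letter moves 7 places later in the alphabet, wrapping around z→a.
Applying it to ink: i+7=p, n+7=u, k+7=r.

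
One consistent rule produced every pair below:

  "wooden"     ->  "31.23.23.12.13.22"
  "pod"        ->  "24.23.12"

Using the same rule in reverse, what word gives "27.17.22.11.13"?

w is letter #23 and maps to 31: an offset of 8. Letters become their 1-based position plus 8 (so a→9, b→10, …).
Reversing it on 27.17.22.11.13: 27→(27−8)÷1=19=s, 17→(17−8)÷1=9=i, 22→(22−8)÷1=14=n, 11→(11−8)÷1=3=c, 13→(13−8)÷1=5=e.

since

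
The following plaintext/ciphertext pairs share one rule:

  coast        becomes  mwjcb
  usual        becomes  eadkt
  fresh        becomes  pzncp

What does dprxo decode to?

Shifts by position in coast: pos 0: c→m (+10), pos 1: o→w (+8), pos 2: a→j (+9), pos 3: s→c (+10), pos 4: t→b (+8) — repeating every 3. The shifts repeat in a cycle of length 3: positions 0,1,… shift by +10, +8, +9, then the pattern repeats.
Decoding dprxo: d−10=t, p−8=h, r−9=i, x−10=n, o−8=g.

thing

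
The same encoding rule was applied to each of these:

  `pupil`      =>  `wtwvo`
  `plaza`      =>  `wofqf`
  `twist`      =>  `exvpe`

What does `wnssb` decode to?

penny

Each letter's alphabet position (a=0..z=25) is mapped through 15·x+5 mod 26 — an affine cipher.
Undoing it on wnssb: w(22)→7·(22−5)≡15=p; n(13)→7·(13−5)≡4=e; s(18)→7·(18−5)≡13=n; s(18)→7·(18−5)≡13=n; b(1)→7·(1−5)≡24=y (all mod 26).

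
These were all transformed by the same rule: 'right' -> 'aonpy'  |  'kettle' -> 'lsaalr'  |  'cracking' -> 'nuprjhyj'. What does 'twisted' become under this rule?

The output letters match the input read backwards, each shifted +7: right reversed is thgir. Read the word backwards and shift each letter +7.
Applying it to twisted: reverse → detsiwt; then shift: d+7=k, e+7=l, t+7=a, s+7=z, i+7=p, w+7=d, t+7=a.

klazpda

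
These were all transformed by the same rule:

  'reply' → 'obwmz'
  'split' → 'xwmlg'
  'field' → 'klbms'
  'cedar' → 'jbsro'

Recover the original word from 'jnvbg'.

Each letter's alphabet position (a=0..z=25) is mapped through 9·x+17 mod 26 — an affine cipher.
Reversing it on jnvbg: j(9)→3·(9−17)≡2=c; n(13)→3·(13−17)≡14=o; v(21)→3·(21−17)≡12=m; b(1)→3·(1−17)≡4=e; g(6)→3·(6−17)≡19=t (all mod 26).

comet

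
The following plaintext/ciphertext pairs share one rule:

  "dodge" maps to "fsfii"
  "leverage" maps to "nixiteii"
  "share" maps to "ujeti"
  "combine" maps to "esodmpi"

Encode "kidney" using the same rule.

mmfpia

The shift depends on letter class: consonant d→f is +2, but vowel o→s is +4. The rule splits by letter class: vowels +4, consonants +2.
On kidney: k(cons)+2=m, i(vowel)+4=m, d(cons)+2=f, n(cons)+2=p, e(vowel)+4=i, y(cons)+2=a.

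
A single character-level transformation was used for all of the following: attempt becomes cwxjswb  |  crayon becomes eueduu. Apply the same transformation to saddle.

In attempt: a→c is +2, t→w is +3, t→x is +4, e→j is +5 — the shift increases by 1 each position. The shift increases by 1 at each position, starting from +2: 2, 3, 4, ….
Applying it to saddle: s+2=u, a+3=d, d+4=h, d+5=i, l+6=r, e+7=l.

udhirl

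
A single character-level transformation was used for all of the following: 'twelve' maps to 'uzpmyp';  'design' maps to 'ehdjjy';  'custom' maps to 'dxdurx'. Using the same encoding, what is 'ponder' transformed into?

Shifts by position in twelve: pos 0: t→u (+1), pos 1: w→z (+3), pos 2: e→p (+11), pos 3: l→m (+1), pos 4: v→y (+3), pos 5: e→p (+11) — repeating every 3. It's a Vigenère-style cipher with numeric key [1,3,11]: position i shifts by key[i mod 3].
Applying it to ponder: p+1=q, o+3=r, n+11=y, d+1=e, e+3=h, r+11=c.

qryehc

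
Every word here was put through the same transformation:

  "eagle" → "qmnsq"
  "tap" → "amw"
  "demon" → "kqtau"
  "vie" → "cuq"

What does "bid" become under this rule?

Vowels shift forward by 12 and consonants shift forward by 7.
Applying it to bid: b(cons)+7=i, i(vowel)+12=u, d(cons)+7=k.

iuk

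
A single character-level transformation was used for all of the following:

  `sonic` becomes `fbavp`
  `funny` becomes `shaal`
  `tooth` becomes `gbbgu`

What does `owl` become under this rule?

Every letter moves 13 places later in the alphabet, wrapping around z→a.
On owl: o+13=b, w+13=j, l+13=y.

bjy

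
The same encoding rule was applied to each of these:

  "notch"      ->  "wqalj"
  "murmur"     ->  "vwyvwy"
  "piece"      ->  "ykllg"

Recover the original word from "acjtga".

Shifts by position in notch: pos 0: n→w (+9), pos 1: o→q (+2), pos 2: t→a (+7), pos 3: c→l (+9), pos 4: h→j (+2) — repeating every 3. The shifts repeat in a cycle of length 3: positions 0,1,… shift by +9, +2, +7, then the pattern repeats.
Undoing it on acjtga: a−9=r, c−2=a, j−7=c, t−9=k, g−2=e, a−7=t.

racket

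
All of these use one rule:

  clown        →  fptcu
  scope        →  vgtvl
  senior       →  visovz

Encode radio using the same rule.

Letter i (0-indexed) is shifted by i+3, so successive shifts are 3, 4, 5, ….
Applying it to radio: r+3=u, a+4=e, d+5=i, i+6=o, o+7=v.

ueiov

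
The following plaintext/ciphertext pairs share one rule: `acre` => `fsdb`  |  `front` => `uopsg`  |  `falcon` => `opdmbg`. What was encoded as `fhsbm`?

The output letters match the input read backwards, each shifted +1: acre reversed is erca. Two steps: reverse the string, then apply a Caesar shift of +1.
Undoing it on fhsbm: shift back: f−1=e, h−1=g, s−1=r, b−1=a, m−1=l → egral; then reverse → large.

large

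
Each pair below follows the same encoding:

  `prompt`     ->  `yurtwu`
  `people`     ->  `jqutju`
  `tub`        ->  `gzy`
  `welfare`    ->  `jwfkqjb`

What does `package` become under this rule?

The output letters match the input read backwards, each shifted +5: prompt reversed is tpmorp. The word is reversed, then every letter is shifted forward by 5.
On package: reverse → egakcap; then shift: e+5=j, g+5=l, a+5=f, k+5=p, c+5=h, a+5=f, p+5=u.

jlfphfu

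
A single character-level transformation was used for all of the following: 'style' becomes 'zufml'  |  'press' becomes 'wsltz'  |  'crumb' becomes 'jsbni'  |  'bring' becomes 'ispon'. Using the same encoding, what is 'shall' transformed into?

It's a Vigenère-style cipher with numeric key [7,1]: position i shifts by key[i mod 2].
For shall: s+7=z, h+1=i, a+7=h, l+1=m, l+7=s.

zihms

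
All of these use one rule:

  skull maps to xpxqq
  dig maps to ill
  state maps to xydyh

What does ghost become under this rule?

The shift depends on letter class: consonant s→x is +5, but vowel u→x is +3. Two shifts are in play — +3 for a/e/i/o/u, +5 for every other letter.
Applying it to ghost: g(cons)+5=l, h(cons)+5=m, o(vowel)+3=r, s(cons)+5=x, t(cons)+5=y.

lmrxy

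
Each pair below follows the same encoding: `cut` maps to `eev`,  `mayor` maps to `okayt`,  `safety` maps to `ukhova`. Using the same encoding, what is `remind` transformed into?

Two shifts are in play — +10 for a/e/i/o/u, +2 for every other letter.
For remind: r(cons)+2=t, e(vowel)+10=o, m(cons)+2=o, i(vowel)+10=s, n(cons)+2=p, d(cons)+2=f.

toospf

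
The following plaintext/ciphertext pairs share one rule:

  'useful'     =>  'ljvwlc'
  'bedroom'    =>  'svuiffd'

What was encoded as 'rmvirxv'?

Compare letters: u→l is +17, s→j is +17, e→v is +17 — a constant shift. This is a Caesar cipher with shift 17.
Reversing it on rmvirxv: r−17=a, m−17=v, v−17=e, i−17=r, r−17=a, x−17=g, v−17=e.

average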